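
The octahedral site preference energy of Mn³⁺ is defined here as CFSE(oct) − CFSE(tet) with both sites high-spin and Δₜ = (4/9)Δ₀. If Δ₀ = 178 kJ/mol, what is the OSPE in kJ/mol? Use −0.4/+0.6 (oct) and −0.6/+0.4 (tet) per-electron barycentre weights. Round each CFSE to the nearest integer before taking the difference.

-75

Group 7 minus oxidation state +3 gives a d⁴ configuration for Mn³⁺.
In an octahedral site d⁴ (HS) is t2g^3 e_g^1, giving CFSE(oct) = -0.6Δ₀ = -107 kJ/mol.
In a tetrahedral site the filling is e^2 t2^2: CFSE(tet) = -0.4Δₜ = -0.4 × (4/9)(178) = -32 kJ/mol.
Subtracting, OSPE = -107 − (-32) = -75 kJ/mol.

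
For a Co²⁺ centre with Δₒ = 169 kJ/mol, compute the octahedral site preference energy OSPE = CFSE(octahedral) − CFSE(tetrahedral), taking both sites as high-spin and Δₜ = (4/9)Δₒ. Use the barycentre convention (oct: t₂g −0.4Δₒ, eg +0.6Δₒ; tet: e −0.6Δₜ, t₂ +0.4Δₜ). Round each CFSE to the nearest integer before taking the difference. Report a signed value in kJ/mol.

-45

Co²⁺: group 9, so d-count = 9 − 2 = 7.
Octahedral high-spin t2g^5 e_g^2: CFSE = -0.8 × 169 = -135 kJ/mol.
In a tetrahedral site the filling is e^4 t2^3: CFSE(tet) = -1.2Δₜ = -1.2 × (4/9)(169) = -90 kJ/mol.
OSPE = CFSE(oct) − CFSE(tet) = -135 − (-90) = -45 kJ/mol.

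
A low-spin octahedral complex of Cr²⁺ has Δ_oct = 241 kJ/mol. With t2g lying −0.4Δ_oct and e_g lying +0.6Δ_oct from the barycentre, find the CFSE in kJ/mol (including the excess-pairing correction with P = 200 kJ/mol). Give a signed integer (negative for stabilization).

-186

Cr is in group 6, so Cr²⁺ is d⁴ (6 − 2 = 4).
Electron filling gives t2g^4 e_g^0.
Orbital CFSE = 4(-0.4) + 0(0.6) = -1.6Δ_oct = -1.6 × 241 = -386 kJ/mol.
High-spin d⁴ would be t2g^3 e_g^1 with 0 pairs; low-spin has 1, so 1 excess pair costs +1P = +200 kJ/mol.
Overall CFSE = -386 + 200 = -186 kJ/mol.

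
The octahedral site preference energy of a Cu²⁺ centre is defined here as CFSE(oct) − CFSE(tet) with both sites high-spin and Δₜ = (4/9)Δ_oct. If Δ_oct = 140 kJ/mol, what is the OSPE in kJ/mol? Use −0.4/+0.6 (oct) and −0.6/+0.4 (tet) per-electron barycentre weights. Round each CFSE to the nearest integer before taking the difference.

-59

Cu sits in group 11; removing 2 electrons leaves Cu²⁺ with 11 − 2 = 9 d electrons.
Octahedral high-spin t₂g⁶ eg³: CFSE = -0.6 × 140 = -84 kJ/mol.
Tetrahedral e⁴ t₂⁵ gives -0.4Δₜ = -0.4 × (4/9) × 140 = -25 kJ/mol.
Subtracting, OSPE = -84 − (-25) = -59 kJ/mol.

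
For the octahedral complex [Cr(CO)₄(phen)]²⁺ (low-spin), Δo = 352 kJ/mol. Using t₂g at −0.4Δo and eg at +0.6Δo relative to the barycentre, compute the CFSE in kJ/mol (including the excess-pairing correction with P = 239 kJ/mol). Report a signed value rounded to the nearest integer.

Ligand charges: 4×(+0) from CO and 1×(+0) from phen sum to +0; with overall charge +2, Cr is +2.
Cr²⁺: group 6, so d-count = 6 − 2 = 4.
Electron filling gives t₂g⁴ eg⁰.
Orbital CFSE = 4(-0.4) + 0(0.6) = -1.6Δo = -1.6 × 352 = -563 kJ/mol.
High-spin d⁴ would be t₂g³ eg¹ with 0 pairs; low-spin has 1, so 1 excess pair costs +1P = +239 kJ/mol.
Net CFSE = -563 + 239 = -324 kJ/mol.

-324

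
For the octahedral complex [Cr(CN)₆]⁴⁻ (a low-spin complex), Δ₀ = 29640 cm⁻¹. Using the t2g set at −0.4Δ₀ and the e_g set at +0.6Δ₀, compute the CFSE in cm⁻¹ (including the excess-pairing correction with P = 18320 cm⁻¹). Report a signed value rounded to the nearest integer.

Each CN⁻ contributes -1; 6 × (-1) = -6. With overall charge -4, Cr is in the +2 oxidation state.
Cr is in group 6, so Cr²⁺ is d⁴ (6 − 2 = 4).
The d⁴ electrons fill as t2g^4 e_g^0.
Orbital CFSE = 4(-0.4) + 0(0.6) = -1.6Δ₀ = -1.6 × 29640 = -47424 cm⁻¹.
Relative to high-spin t2g^3 e_g^1 (0 paired), the low-spin configuration has 1 additional pair, contributing +1 × 18320 = +18320 cm⁻¹.
Combining: -47424 + 18320 = -29104 cm⁻¹.

-29104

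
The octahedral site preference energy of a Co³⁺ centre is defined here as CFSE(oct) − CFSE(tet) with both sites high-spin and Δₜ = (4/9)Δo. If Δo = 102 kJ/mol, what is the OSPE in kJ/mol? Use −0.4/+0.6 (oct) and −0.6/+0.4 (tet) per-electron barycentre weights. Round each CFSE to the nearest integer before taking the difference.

Co sits in group 9; removing 3 electrons leaves Co³⁺ with 9 − 3 = 6 d electrons.
Octahedral high-spin t₂g⁴ eg²: CFSE = -0.4 × 102 = -41 kJ/mol.
Tetrahedral: e³ t₂³, CFSE = 3(−0.6) + 3(+0.4) = -0.6Δₜ = -0.6 × (4/9) × 102 = -27 kJ/mol.
OSPE = CFSE(oct) − CFSE(tet) = -41 − (-27) = -14 kJ/mol.

-14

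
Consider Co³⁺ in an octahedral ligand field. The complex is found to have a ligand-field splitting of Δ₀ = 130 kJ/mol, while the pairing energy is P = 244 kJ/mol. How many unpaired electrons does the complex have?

4

Group 9 minus oxidation state +3 gives a d⁶ configuration for Co³⁺.
Δ₀ < P, so pairing is avoided: the ground state is high-spin.
Configuration: t2g^4 e_g^2.
Unpaired electrons: 4.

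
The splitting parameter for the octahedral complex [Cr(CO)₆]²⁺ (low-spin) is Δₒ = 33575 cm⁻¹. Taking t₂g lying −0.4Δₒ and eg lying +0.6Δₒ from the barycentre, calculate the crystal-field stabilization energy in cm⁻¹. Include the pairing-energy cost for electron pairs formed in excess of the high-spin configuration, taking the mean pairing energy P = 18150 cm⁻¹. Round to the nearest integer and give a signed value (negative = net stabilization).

CO is neutral, so the +2 overall charge sits on Cr: oxidation state +2.
Group 6 minus oxidation state +2 gives a d⁴ configuration for Cr²⁺.
The d⁴ electrons fill as t₂g⁴ eg⁰.
Orbital CFSE = 4(-0.4) + 0(0.6) = -1.6Δₒ = -1.6 × 33575 = -53720 cm⁻¹.
Pairing penalty: 1 pair vs 0 in the high-spin reference → 1 extra × P = 18150 cm⁻¹.
Net CFSE = -53720 + 18150 = -35570 cm⁻¹.

-35570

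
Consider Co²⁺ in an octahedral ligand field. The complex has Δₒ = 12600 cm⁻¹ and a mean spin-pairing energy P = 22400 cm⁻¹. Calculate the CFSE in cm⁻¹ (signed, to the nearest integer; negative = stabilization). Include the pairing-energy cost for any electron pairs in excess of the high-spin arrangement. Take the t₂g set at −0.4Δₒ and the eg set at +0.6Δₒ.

-10080

Co is in group 9, so Co²⁺ is d⁷ (9 − 2 = 7).
With Δₒ < P the complex is high-spin.
That gives t₂g⁵ eg².
Orbital CFSE = -0.8Δₒ = -0.8 × 12600 = -10080 cm⁻¹.
High-spin has no excess pairs, so no pairing correction applies.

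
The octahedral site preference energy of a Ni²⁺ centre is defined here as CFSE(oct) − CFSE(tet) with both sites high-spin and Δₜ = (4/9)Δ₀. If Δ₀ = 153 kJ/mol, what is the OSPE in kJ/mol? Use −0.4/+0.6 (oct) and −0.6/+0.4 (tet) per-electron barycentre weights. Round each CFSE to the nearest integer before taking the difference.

Group 10 minus oxidation state +2 gives a d⁸ configuration for Ni²⁺.
In an octahedral site d⁸ (HS) is t2g^6 e_g^2, giving CFSE(oct) = -1.2Δ₀ = -184 kJ/mol.
Tetrahedral e^4 t2^4 gives -0.8Δₜ = -0.8 × (4/9) × 153 = -54 kJ/mol.
Subtracting, OSPE = -184 − (-54) = -130 kJ/mol.

-130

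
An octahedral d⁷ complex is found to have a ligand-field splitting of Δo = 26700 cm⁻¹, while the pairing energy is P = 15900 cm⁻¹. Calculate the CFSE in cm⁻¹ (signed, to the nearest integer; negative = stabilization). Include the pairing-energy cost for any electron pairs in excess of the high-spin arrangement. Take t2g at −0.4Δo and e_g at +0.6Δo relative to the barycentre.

Here Δo > P (26700 > 15900), so the low-spin state is favoured.
That gives t2g^6 e_g^1.
Orbital CFSE = -1.8Δo = -1.8 × 26700 = -48060 cm⁻¹.
Excess pairs vs high-spin: 3 − 2 = 1; pairing cost = +15900 cm⁻¹.
Net CFSE = -48060 + 15900 = -32160 cm⁻¹.

-32160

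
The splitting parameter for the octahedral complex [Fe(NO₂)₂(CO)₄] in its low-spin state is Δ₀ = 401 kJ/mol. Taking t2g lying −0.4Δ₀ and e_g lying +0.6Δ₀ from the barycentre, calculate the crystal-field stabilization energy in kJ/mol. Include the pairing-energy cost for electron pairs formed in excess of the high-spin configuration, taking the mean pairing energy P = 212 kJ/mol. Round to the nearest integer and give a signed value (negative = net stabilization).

-538

Ligand charges: 2×(-1) from NO₂⁻ and 4×(+0) from CO sum to -2; with overall charge +0, Fe is +2.
Fe sits in group 8; removing 2 electrons leaves Fe²⁺ with 8 − 2 = 6 d electrons.
Configuration: t2g^6 e_g^0.
Orbital CFSE = 6(-0.4) + 0(0.6) = -2.4Δ₀ = -2.4 × 401 = -962 kJ/mol.
Relative to high-spin t2g^4 e_g^2 (1 paired), the low-spin configuration has 2 additional pairs, contributing +2 × 212 = +424 kJ/mol.
Net CFSE = -962 + 424 = -538 kJ/mol.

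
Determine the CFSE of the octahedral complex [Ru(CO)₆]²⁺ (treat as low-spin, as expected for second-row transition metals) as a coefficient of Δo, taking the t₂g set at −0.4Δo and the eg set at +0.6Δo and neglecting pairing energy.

-2.4 Δo

CO is neutral, so the +2 overall charge sits on Ru: oxidation state +2.
Ru is in group 8, so Ru²⁺ is d⁶ (8 − 2 = 6).
Configuration: t₂g⁶ eg⁰.
CFSE = 6(-0.4Δo) + 0(0.6Δo) = -2.4Δo + 0.0Δo = -2.4Δo.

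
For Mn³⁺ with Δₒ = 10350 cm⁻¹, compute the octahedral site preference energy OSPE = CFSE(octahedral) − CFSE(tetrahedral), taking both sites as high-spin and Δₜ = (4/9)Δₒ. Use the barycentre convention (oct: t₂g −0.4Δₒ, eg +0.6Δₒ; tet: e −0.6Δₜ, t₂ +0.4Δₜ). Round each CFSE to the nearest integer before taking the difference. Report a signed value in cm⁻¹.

Mn sits in group 7; removing 3 electrons leaves Mn³⁺ with 7 − 3 = 4 d electrons.
In an octahedral site d⁴ (HS) is t₂g³ eg¹, giving CFSE(oct) = -0.6Δₒ = -6210 cm⁻¹.
Tetrahedral: e² t₂², CFSE = 2(−0.6) + 2(+0.4) = -0.4Δₜ = -0.4 × (4/9) × 10350 = -1840 cm⁻¹.
OSPE = -6210 − (-1840) = -4370 cm⁻¹.

-4370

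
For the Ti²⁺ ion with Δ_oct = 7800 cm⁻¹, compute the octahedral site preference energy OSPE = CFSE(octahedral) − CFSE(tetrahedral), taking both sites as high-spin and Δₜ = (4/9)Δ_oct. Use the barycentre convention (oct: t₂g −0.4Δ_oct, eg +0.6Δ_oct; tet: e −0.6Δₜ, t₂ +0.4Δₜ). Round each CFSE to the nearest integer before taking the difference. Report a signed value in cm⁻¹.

-2080

Ti sits in group 4; removing 2 electrons leaves Ti²⁺ with 4 − 2 = 2 d electrons.
Octahedral (high-spin): t₂g² eg⁰, CFSE = 2(−0.4) + 0(+0.6) = -0.8Δ_oct = -0.8 × 7800 = -6240 cm⁻¹.
Tetrahedral e² t₂⁰ gives -1.2Δₜ = -1.2 × (4/9) × 7800 = -4160 cm⁻¹.
OSPE = -6240 − (-4160) = -2080 cm⁻¹.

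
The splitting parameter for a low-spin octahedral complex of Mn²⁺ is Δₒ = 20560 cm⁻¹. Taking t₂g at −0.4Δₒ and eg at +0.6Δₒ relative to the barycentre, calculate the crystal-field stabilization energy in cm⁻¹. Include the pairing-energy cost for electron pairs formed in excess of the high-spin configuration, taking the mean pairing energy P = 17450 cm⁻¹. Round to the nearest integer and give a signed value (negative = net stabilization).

Mn²⁺: group 7, so d-count = 7 − 2 = 5.
Configuration: t₂g⁵ eg⁰.
Orbital CFSE = 5(-0.4) + 0(0.6) = -2.0Δₒ = -2.0 × 20560 = -41120 cm⁻¹.
Relative to high-spin t₂g³ eg² (0 paired), the low-spin configuration has 2 additional pairs, contributing +2 × 17450 = +34900 cm⁻¹.
Net CFSE = -41120 + 34900 = -6220 cm⁻¹.

-6220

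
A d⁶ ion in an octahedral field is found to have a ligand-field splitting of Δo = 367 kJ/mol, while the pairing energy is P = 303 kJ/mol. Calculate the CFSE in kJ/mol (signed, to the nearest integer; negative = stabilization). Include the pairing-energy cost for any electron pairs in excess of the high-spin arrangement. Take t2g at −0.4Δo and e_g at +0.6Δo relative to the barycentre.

With Δo > P the complex is low-spin.
Filling d⁶ accordingly: t2g^6 e_g^0.
Orbital CFSE = -2.4Δo = -2.4 × 367 = -881 kJ/mol.
Excess pairs vs high-spin: 3 − 1 = 2; pairing cost = +606 kJ/mol.
Net CFSE = -881 + 606 = -275 kJ/mol.

-275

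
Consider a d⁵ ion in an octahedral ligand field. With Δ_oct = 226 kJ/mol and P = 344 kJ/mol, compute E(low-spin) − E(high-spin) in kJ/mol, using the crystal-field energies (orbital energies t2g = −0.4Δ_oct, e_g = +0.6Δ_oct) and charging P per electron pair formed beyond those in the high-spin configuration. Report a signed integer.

High-spin d⁵ fills as t2g^3 e_g^2 with CFSE 3(−0.4) + 2(+0.6) = 0.0Δ_oct = 0 kJ/mol.
Low-spin t2g^5 e_g^0 gives -2.0Δ_oct = -452 kJ/mol, but forming 2 extra pairs costs 2P = 688 kJ/mol, so E(LS) = -452 + 688 = 236 kJ/mol.
E(LS) − E(HS) = 236 − (0) = 236 kJ/mol.

236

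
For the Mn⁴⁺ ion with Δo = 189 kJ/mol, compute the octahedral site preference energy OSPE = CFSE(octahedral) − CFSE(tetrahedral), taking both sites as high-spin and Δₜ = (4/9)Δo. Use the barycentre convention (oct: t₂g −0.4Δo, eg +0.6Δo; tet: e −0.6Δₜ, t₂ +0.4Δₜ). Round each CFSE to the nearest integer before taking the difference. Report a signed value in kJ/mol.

Mn sits in group 7; removing 4 electrons leaves Mn⁴⁺ with 7 − 4 = 3 d electrons.
Octahedral (high-spin): t₂g³ eg⁰, CFSE = 3(−0.4) + 0(+0.6) = -1.2Δo = -1.2 × 189 = -227 kJ/mol.
Tetrahedral e² t₂¹ gives -0.8Δₜ = -0.8 × (4/9) × 189 = -67 kJ/mol.
OSPE = -227 − (-67) = -160 kJ/mol.

-160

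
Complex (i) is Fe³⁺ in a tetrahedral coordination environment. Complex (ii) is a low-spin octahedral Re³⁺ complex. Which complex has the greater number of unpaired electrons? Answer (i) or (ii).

(i): Fe sits in group 8; removing 3 electrons leaves Fe³⁺ with 8 − 3 = 5 d electrons; With tetrahedral geometry the complex is necessarily high-spin; e² t₂³ → 5 unpaired.
(ii): Group 7 minus oxidation state +3 gives a d⁴ configuration for Re³⁺; t2g^4 e_g^0 → 2 unpaired.
So (i) has more unpaired electrons.

(i)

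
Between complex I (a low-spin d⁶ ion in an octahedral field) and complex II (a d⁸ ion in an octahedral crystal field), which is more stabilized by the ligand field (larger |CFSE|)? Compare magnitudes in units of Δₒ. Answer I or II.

I

I: t₂g⁶ eg⁰, CFSE = -2.4Δₒ.
II: For octahedral d⁸ the high- and low-spin configurations coincide; t₂g⁶ eg², CFSE = -1.2Δₒ.
So I has the larger |CFSE|.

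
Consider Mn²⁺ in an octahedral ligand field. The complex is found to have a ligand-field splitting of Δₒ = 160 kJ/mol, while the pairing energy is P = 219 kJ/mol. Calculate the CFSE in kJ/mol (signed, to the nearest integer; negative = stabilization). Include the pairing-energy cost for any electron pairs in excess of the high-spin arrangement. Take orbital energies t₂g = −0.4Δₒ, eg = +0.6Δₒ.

Mn is in group 7, so Mn²⁺ is d⁵ (7 − 2 = 5).
Δₒ < P, so pairing is avoided: the ground state is high-spin.
Configuration: t₂g³ eg².
Orbital CFSE = 0.0Δₒ = 0.0 × 160 = 0 kJ/mol.
High-spin has no excess pairs, so no pairing correction applies.

0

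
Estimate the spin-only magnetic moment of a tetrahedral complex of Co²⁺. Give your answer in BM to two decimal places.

3.87 BM

Group 9 minus oxidation state +2 gives a d⁷ configuration for Co²⁺.
Tetrahedral splitting is small, so the complex is high-spin.
Configuration: e^4 t2^3 → 3 unpaired electrons.
μ(spin-only) = √[3(3+2)] = √15 ≈ 3.87 BM.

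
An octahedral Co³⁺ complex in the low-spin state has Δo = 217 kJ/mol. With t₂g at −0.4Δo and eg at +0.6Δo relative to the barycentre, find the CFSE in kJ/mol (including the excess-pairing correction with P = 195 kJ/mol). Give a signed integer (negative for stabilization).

Co is in group 9, so Co³⁺ is d⁶ (9 − 3 = 6).
Electron filling gives t₂g⁶ eg⁰.
CFSE(orbital) = 6×(-0.4Δo) + 0×(0.6Δo) = -2.4Δo; with Δo = 217 kJ/mol that is -521 kJ/mol.
High-spin d⁶ would be t₂g⁴ eg² with 1 pair; low-spin has 3, so 2 excess pairs cost +2P = +390 kJ/mol.
Net CFSE = -521 + 390 = -131 kJ/mol.

-131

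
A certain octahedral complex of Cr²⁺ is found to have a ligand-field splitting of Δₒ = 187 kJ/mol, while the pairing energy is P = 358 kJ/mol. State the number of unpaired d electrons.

Cr²⁺: group 6, so d-count = 6 − 2 = 4.
Δₒ < P, so pairing is avoided: the ground state is high-spin.
Configuration: t2g^3 e_g^1.
Unpaired electrons: 4.

4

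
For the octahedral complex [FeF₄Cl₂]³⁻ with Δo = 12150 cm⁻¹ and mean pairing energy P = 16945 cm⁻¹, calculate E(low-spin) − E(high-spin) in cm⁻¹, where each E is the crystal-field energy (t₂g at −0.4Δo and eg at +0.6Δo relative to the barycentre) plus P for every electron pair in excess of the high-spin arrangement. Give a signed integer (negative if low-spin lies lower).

Ligand charges: 4×(-1) from F⁻ and 2×(-1) from Cl⁻ sum to -6; with overall charge -3, Fe is +3.
Fe³⁺: group 8, so d-count = 8 − 3 = 5.
In the high-spin limit (t₂g³ eg²) the orbital term is 0.0Δo = 0 cm⁻¹, with no excess pairing.
Low-spin t₂g⁵ eg⁰ gives -2.0Δo = -24300 cm⁻¹, but forming 2 extra pairs costs 2P = 33890 cm⁻¹, so E(LS) = -24300 + 33890 = 9590 cm⁻¹.
E(LS) − E(HS) = 9590 − (0) = 9590 cm⁻¹.

9590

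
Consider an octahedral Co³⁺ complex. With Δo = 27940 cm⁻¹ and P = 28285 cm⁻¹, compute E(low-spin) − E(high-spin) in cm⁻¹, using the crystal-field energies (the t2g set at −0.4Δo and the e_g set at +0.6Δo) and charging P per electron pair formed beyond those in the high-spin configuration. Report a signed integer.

690

Co is in group 9, so Co³⁺ is d⁶ (9 − 3 = 6).
In the high-spin limit (t2g^4 e_g^2) the orbital term is -0.4Δo = -11176 cm⁻¹, with no excess pairing.
Low-spin t2g^6 e_g^0 gives -2.4Δo = -67056 cm⁻¹, but forming 2 extra pairs costs 2P = 56570 cm⁻¹, so E(LS) = -67056 + 56570 = -10486 cm⁻¹.
Thus E(LS) − E(HS) = 690 cm⁻¹.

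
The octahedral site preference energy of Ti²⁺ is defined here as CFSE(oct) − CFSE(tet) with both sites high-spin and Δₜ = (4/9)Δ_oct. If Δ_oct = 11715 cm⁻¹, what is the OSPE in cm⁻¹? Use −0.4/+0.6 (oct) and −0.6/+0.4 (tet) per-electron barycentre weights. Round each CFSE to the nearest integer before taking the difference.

Group 4 minus oxidation state +2 gives a d² configuration for Ti²⁺.
In an octahedral site d² (HS) is t₂g² eg⁰, giving CFSE(oct) = -0.8Δ_oct = -9372 cm⁻¹.
Tetrahedral: e² t₂⁰, CFSE = 2(−0.6) + 0(+0.4) = -1.2Δₜ = -1.2 × (4/9) × 11715 = -6248 cm⁻¹.
Subtracting, OSPE = -9372 − (-6248) = -3124 cm⁻¹.

-3124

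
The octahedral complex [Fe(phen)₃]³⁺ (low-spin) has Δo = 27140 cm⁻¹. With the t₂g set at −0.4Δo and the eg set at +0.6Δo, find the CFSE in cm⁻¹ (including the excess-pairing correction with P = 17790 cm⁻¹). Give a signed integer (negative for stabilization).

phen is neutral, so the +3 overall charge sits on Fe: oxidation state +3.
Fe is in group 8, so Fe³⁺ is d⁵ (8 − 3 = 5).
Electron filling gives t₂g⁵ eg⁰.
CFSE(orbital) = 5×(-0.4Δo) + 0×(0.6Δo) = -2.0Δo; with Δo = 27140 cm⁻¹ that is -54280 cm⁻¹.
Relative to high-spin t₂g³ eg² (0 paired), the low-spin configuration has 2 additional pairs, contributing +2 × 17790 = +35580 cm⁻¹.
Overall CFSE = -54280 + 35580 = -18700 cm⁻¹.

-18700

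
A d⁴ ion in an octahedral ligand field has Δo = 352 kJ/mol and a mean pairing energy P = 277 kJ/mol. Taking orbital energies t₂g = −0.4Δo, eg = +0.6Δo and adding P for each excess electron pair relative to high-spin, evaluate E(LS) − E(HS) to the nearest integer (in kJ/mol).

-75

High-spin d⁴ fills as t₂g³ eg¹ with CFSE 3(−0.4) + 1(+0.6) = -0.6Δo = -211 kJ/mol.
Low-spin: t₂g⁴ eg⁰, orbital CFSE = -1.6Δo = -563 kJ/mol; plus 1 excess pair × P = +277 kJ/mol; total -286 kJ/mol.
E(LS) − E(HS) = -286 − (-211) = -75 kJ/mol.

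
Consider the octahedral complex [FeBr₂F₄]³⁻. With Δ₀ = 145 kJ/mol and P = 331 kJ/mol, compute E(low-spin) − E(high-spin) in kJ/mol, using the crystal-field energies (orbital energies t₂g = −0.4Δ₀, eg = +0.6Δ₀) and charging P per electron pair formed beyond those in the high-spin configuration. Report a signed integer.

Ligand charges: 2×(-1) from Br⁻ and 4×(-1) from F⁻ sum to -6; with overall charge -3, Fe is +3.
Fe sits in group 8; removing 3 electrons leaves Fe³⁺ with 8 − 3 = 5 d electrons.
In the high-spin limit (t₂g³ eg²) the orbital term is 0.0Δ₀ = 0 kJ/mol, with no excess pairing.
For low-spin the configuration is t₂g⁵ eg⁰: orbital energy -2.0 × 145 = -290 kJ/mol, and 2 additional pairs relative to high-spin add 662 kJ/mol, giving 372 kJ/mol.
Thus E(LS) − E(HS) = 372 kJ/mol.

372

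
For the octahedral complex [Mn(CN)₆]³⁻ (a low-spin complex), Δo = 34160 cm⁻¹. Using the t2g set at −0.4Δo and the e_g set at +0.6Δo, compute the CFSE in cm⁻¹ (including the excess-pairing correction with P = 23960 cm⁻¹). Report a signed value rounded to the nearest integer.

-30696

Each CN⁻ contributes -1; 6 × (-1) = -6. With overall charge -3, Mn is in the +3 oxidation state.
Group 7 minus oxidation state +3 gives a d⁴ configuration for Mn³⁺.
Electron filling gives t2g^4 e_g^0.
The orbital stabilization is -1.6Δo = -1.6 × 34160 = -54656 cm⁻¹.
High-spin d⁴ would be t2g^3 e_g^1 with 0 pairs; low-spin has 1, so 1 excess pair costs +1P = +23960 cm⁻¹.
Net CFSE = -54656 + 23960 = -30696 cm⁻¹.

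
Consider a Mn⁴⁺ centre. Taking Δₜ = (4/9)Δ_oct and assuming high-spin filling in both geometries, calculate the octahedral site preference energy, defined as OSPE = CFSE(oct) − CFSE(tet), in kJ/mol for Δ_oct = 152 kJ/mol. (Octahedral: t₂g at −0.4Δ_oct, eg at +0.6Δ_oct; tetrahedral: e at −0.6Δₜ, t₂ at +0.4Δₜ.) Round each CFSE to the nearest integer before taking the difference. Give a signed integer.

Group 7 minus oxidation state +4 gives a d³ configuration for Mn⁴⁺.
Octahedral high-spin t₂g³ eg⁰: CFSE = -1.2 × 152 = -182 kJ/mol.
Tetrahedral: e² t₂¹, CFSE = 2(−0.6) + 1(+0.4) = -0.8Δₜ = -0.8 × (4/9) × 152 = -54 kJ/mol.
Subtracting, OSPE = -182 − (-54) = -128 kJ/mol.

-128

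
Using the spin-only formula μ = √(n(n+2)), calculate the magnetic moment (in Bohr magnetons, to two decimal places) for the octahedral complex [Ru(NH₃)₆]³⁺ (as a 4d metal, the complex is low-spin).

1.73 Bohr magnetons

NH₃ is neutral, so the +3 overall charge sits on Ru: oxidation state +3.
Ru³⁺: group 8, so d-count = 8 − 3 = 5.
Configuration: t₂g⁵ eg⁰ → 1 unpaired electron.
μ(spin-only) = √[1(1+2)] = √3 ≈ 1.73 Bohr magnetons.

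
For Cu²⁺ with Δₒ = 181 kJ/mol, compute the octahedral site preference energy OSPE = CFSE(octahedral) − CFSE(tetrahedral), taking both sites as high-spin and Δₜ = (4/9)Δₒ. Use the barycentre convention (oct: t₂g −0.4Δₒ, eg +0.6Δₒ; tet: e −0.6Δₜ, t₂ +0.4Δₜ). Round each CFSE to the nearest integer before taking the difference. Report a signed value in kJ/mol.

Cu sits in group 11; removing 2 electrons leaves Cu²⁺ with 11 − 2 = 9 d electrons.
In an octahedral site d⁹ (HS) is t2g^6 e_g^3, giving CFSE(oct) = -0.6Δₒ = -109 kJ/mol.
In a tetrahedral site the filling is e^4 t2^5: CFSE(tet) = -0.4Δₜ = -0.4 × (4/9)(181) = -32 kJ/mol.
OSPE = CFSE(oct) − CFSE(tet) = -109 − (-32) = -77 kJ/mol.

-77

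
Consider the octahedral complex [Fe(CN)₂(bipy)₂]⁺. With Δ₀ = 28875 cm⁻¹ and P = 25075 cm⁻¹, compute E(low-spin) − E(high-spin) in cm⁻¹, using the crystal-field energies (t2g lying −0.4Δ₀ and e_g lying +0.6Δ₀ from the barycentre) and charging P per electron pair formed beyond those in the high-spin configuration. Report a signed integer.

Ligand charges: 2×(-1) from CN⁻ and 2×(+0) from bipy sum to -2; with overall charge +1, Fe is +3.
Fe sits in group 8; removing 3 electrons leaves Fe³⁺ with 8 − 3 = 5 d electrons.
High-spin: t2g^3 e_g^2, CFSE = 0.0Δ₀ = 0 cm⁻¹.
Low-spin: t2g^5 e_g^0, orbital CFSE = -2.0Δ₀ = -57750 cm⁻¹; plus 2 excess pairs × P = +50150 cm⁻¹; total -7600 cm⁻¹.
Thus E(LS) − E(HS) = -7600 cm⁻¹.

-7600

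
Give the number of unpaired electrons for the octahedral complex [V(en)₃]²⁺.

en is neutral, so the +2 overall charge sits on V: oxidation state +2.
V sits in group 5; removing 2 electrons leaves V²⁺ with 5 − 2 = 3 d electrons.
Configuration: t₂g³ eg⁰, giving 3 unpaired electrons.

3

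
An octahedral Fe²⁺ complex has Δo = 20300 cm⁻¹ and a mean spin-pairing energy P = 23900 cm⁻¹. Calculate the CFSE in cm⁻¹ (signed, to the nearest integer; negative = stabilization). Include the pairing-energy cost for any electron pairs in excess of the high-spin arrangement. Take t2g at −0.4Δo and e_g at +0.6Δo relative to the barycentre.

-8120

Fe²⁺: group 8, so d-count = 8 − 2 = 6.
With Δo < P the complex is high-spin.
Filling d⁶ accordingly: t2g^4 e_g^2.
Orbital CFSE = -0.4Δo = -0.4 × 20300 = -8120 cm⁻¹.
High-spin has no excess pairs, so no pairing correction applies.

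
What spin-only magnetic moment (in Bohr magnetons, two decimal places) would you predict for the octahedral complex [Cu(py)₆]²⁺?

1.73 Bohr magnetons

py is neutral, so the +2 overall charge sits on Cu: oxidation state +2.
Cu sits in group 11; removing 2 electrons leaves Cu²⁺ with 11 − 2 = 9 d electrons.
Configuration: t₂g⁶ eg³ → 1 unpaired electron.
μ(spin-only) = √[1(1+2)] = √3 ≈ 1.73 Bohr magnetons.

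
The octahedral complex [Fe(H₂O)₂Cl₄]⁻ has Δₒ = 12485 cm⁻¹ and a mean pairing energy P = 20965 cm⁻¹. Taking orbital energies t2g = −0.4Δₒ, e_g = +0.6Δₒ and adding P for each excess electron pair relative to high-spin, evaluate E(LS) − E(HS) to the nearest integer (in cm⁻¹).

16960

Ligand charges: 2×(+0) from H₂O and 4×(-1) from Cl⁻ sum to -4; with overall charge -1, Fe is +3.
Fe sits in group 8; removing 3 electrons leaves Fe³⁺ with 8 − 3 = 5 d electrons.
High-spin d⁵ fills as t2g^3 e_g^2 with CFSE 3(−0.4) + 2(+0.6) = 0.0Δₒ = 0 cm⁻¹.
Low-spin t2g^5 e_g^0 gives -2.0Δₒ = -24970 cm⁻¹, but forming 2 extra pairs costs 2P = 41930 cm⁻¹, so E(LS) = -24970 + 41930 = 16960 cm⁻¹.
The difference is 16960 − (0) = 16960 cm⁻¹, so high-spin lies lower.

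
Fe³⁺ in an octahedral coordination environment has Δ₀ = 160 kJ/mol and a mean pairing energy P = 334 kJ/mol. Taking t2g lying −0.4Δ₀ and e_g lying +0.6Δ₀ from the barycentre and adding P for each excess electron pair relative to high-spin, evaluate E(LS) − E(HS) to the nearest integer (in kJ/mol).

348

Fe³⁺: group 8, so d-count = 8 − 3 = 5.
High-spin: t2g^3 e_g^2, CFSE = 0.0Δ₀ = 0 kJ/mol.
Low-spin: t2g^5 e_g^0, orbital CFSE = -2.0Δ₀ = -320 kJ/mol; plus 2 excess pairs × P = +668 kJ/mol; total 348 kJ/mol.
Thus E(LS) − E(HS) = 348 kJ/mol.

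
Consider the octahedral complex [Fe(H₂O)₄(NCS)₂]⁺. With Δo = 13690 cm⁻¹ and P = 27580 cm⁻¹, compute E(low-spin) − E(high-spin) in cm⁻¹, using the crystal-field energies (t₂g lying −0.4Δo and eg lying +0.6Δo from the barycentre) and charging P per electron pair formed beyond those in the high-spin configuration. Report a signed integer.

Ligand charges: 4×(+0) from H₂O and 2×(-1) from NCS⁻ sum to -2; with overall charge +1, Fe is +3.
Fe is in group 8, so Fe³⁺ is d⁵ (8 − 3 = 5).
High-spin: t₂g³ eg², CFSE = 0.0Δo = 0 cm⁻¹.
For low-spin the configuration is t₂g⁵ eg⁰: orbital energy -2.0 × 13690 = -27380 cm⁻¹, and 2 additional pairs relative to high-spin add 55160 cm⁻¹, giving 27780 cm⁻¹.
E(LS) − E(HS) = 27780 − (0) = 27780 cm⁻¹.

27780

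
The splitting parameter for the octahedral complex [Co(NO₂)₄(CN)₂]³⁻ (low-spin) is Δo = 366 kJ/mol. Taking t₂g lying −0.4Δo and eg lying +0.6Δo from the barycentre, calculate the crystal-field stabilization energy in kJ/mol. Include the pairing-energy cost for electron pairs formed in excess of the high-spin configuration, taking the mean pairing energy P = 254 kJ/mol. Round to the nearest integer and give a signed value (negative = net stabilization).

Ligand charges: 4×(-1) from NO₂⁻ and 2×(-1) from CN⁻ sum to -6; with overall charge -3, Co is +3.
Co is in group 9, so Co³⁺ is d⁶ (9 − 3 = 6).
Configuration: t₂g⁶ eg⁰.
CFSE(orbital) = 6×(-0.4Δo) + 0×(0.6Δo) = -2.4Δo; with Δo = 366 kJ/mol that is -878 kJ/mol.
Relative to high-spin t₂g⁴ eg² (1 paired), the low-spin configuration has 2 additional pairs, contributing +2 × 254 = +508 kJ/mol.
Overall CFSE = -878 + 508 = -370 kJ/mol.

-370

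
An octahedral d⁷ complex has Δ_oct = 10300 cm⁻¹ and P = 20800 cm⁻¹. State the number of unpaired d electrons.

3

Δ_oct < P, so pairing is avoided: the ground state is high-spin.
That gives t2g^5 e_g^2.
Unpaired electrons: 3.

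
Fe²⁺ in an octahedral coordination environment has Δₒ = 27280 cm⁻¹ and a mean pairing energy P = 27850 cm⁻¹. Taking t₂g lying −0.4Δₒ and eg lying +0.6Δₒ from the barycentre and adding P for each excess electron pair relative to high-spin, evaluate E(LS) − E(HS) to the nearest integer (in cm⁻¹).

Group 8 minus oxidation state +2 gives a d⁶ configuration for Fe²⁺.
High-spin d⁶ fills as t₂g⁴ eg² with CFSE 4(−0.4) + 2(+0.6) = -0.4Δₒ = -10912 cm⁻¹.
Low-spin t₂g⁶ eg⁰ gives -2.4Δₒ = -65472 cm⁻¹, but forming 2 extra pairs costs 2P = 55700 cm⁻¹, so E(LS) = -65472 + 55700 = -9772 cm⁻¹.
E(LS) − E(HS) = -9772 − (-10912) = 1140 cm⁻¹.

1140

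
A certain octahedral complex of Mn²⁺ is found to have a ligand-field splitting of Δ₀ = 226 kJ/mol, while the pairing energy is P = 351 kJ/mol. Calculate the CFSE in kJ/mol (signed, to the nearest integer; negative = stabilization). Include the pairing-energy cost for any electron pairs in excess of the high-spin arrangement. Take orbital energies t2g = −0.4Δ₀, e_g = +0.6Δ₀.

Mn²⁺: group 7, so d-count = 7 − 2 = 5.
Since Δ₀ = 226 kJ/mol < P = 351 kJ/mol, the complex adopts the high-spin configuration.
Configuration: t2g^3 e_g^2.
Orbital CFSE = 0.0Δ₀ = 0.0 × 226 = 0 kJ/mol.
High-spin has no excess pairs, so no pairing correction applies.

0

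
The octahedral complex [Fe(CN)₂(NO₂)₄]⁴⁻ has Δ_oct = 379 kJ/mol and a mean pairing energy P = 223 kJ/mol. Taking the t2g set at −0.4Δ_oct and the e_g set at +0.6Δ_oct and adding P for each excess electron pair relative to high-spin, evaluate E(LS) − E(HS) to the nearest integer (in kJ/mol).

Ligand charges: 2×(-1) from CN⁻ and 4×(-1) from NO₂⁻ sum to -6; with overall charge -4, Fe is +2.
Group 8 minus oxidation state +2 gives a d⁶ configuration for Fe²⁺.
In the high-spin limit (t2g^4 e_g^2) the orbital term is -0.4Δ_oct = -152 kJ/mol, with no excess pairing.
For low-spin the configuration is t2g^6 e_g^0: orbital energy -2.4 × 379 = -910 kJ/mol, and 2 additional pairs relative to high-spin add 446 kJ/mol, giving -464 kJ/mol.
E(LS) − E(HS) = -464 − (-152) = -312 kJ/mol.

-312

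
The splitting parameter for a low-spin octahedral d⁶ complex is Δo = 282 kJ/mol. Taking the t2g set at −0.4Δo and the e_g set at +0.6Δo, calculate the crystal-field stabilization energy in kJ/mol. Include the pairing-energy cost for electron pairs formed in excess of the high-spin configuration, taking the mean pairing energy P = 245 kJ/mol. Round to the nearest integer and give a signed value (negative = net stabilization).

-187

Configuration: t2g^6 e_g^0.
The orbital stabilization is -2.4Δo = -2.4 × 282 = -677 kJ/mol.
Pairing penalty: 3 pairs vs 1 in the high-spin reference → 2 extra × P = 490 kJ/mol.
Net CFSE = -677 + 490 = -187 kJ/mol.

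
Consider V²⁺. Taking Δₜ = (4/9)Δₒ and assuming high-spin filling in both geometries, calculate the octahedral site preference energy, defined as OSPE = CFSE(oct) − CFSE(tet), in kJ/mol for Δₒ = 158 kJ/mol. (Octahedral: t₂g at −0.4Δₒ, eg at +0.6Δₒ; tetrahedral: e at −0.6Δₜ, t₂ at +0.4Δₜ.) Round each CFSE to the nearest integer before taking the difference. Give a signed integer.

-134

V sits in group 5; removing 2 electrons leaves V²⁺ with 5 − 2 = 3 d electrons.
Octahedral high-spin t2g^3 e_g^0: CFSE = -1.2 × 158 = -190 kJ/mol.
In a tetrahedral site the filling is e^2 t2^1: CFSE(tet) = -0.8Δₜ = -0.8 × (4/9)(158) = -56 kJ/mol.
OSPE = CFSE(oct) − CFSE(tet) = -190 − (-56) = -134 kJ/mol.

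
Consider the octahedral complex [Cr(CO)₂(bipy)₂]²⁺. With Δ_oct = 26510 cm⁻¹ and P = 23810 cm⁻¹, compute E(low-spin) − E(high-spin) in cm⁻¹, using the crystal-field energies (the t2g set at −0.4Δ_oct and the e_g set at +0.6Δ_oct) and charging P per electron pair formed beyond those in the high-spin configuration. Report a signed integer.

Ligand charges: 2×(+0) from CO and 2×(+0) from bipy sum to +0; with overall charge +2, Cr is +2.
Cr sits in group 6; removing 2 electrons leaves Cr²⁺ with 6 − 2 = 4 d electrons.
High-spin: t2g^3 e_g^1, CFSE = -0.6Δ_oct = -15906 cm⁻¹.
Low-spin t2g^4 e_g^0 gives -1.6Δ_oct = -42416 cm⁻¹, but forming 1 extra pair costs 1P = 23810 cm⁻¹, so E(LS) = -42416 + 23810 = -18606 cm⁻¹.
The difference is -18606 − (-15906) = -2700 cm⁻¹, so low-spin lies lower.

-2700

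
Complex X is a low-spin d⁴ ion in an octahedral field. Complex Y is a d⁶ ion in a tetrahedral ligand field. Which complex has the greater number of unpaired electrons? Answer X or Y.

X: t₂g⁴ eg⁰ → 2 unpaired.
Y: Tetrahedral fields are weak (Δₜ ≈ 4/9 Δₒ), so electrons fill high-spin; e^3 t2^3 → 4 unpaired.
So Y has more unpaired electrons.

Y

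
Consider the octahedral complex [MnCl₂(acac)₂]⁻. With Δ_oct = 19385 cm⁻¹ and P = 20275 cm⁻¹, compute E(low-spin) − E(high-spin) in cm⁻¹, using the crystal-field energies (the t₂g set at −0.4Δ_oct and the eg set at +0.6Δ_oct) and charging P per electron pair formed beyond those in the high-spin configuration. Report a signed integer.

Ligand charges: 2×(-1) from Cl⁻ and 2×(-1) from acac⁻ sum to -4; with overall charge -1, Mn is +3.
Group 7 minus oxidation state +3 gives a d⁴ configuration for Mn³⁺.
In the high-spin limit (t₂g³ eg¹) the orbital term is -0.6Δ_oct = -11631 cm⁻¹, with no excess pairing.
For low-spin the configuration is t₂g⁴ eg⁰: orbital energy -1.6 × 19385 = -31016 cm⁻¹, and 1 additional pair relative to high-spin adds 20275 cm⁻¹, giving -10741 cm⁻¹.
The difference is -10741 − (-11631) = 890 cm⁻¹, so high-spin lies lower.

890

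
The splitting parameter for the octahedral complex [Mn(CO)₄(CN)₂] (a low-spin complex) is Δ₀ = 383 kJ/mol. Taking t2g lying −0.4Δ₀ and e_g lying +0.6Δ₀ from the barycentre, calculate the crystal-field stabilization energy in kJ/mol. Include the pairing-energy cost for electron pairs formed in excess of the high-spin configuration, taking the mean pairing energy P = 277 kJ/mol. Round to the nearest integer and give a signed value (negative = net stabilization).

-212

Ligand charges: 4×(+0) from CO and 2×(-1) from CN⁻ sum to -2; with overall charge +0, Mn is +2.
Mn is in group 7, so Mn²⁺ is d⁵ (7 − 2 = 5).
Electron filling gives t2g^5 e_g^0.
CFSE(orbital) = 5×(-0.4Δ₀) + 0×(0.6Δ₀) = -2.0Δ₀; with Δ₀ = 383 kJ/mol that is -766 kJ/mol.
Relative to high-spin t2g^3 e_g^2 (0 paired), the low-spin configuration has 2 additional pairs, contributing +2 × 277 = +554 kJ/mol.
Combining: -766 + 554 = -212 kJ/mol.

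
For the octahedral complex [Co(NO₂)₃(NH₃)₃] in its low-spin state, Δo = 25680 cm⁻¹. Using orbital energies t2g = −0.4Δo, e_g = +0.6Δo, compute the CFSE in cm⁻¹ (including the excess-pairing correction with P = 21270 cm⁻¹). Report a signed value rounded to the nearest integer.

-19092

Ligand charges: 3×(-1) from NO₂⁻ and 3×(+0) from NH₃ sum to -3; with overall charge +0, Co is +3.
Group 9 minus oxidation state +3 gives a d⁶ configuration for Co³⁺.
The d⁶ electrons fill as t2g^6 e_g^0.
Orbital CFSE = 6(-0.4) + 0(0.6) = -2.4Δo = -2.4 × 25680 = -61632 cm⁻¹.
High-spin d⁶ would be t2g^4 e_g^2 with 1 pair; low-spin has 3, so 2 excess pairs cost +2P = +42540 cm⁻¹.
Overall CFSE = -61632 + 42540 = -19092 cm⁻¹.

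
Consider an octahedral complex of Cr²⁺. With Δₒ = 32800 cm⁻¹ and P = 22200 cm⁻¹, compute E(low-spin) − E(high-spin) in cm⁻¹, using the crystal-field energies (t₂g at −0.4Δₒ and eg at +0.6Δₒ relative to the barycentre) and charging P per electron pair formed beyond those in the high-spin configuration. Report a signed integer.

-10600

Group 6 minus oxidation state +2 gives a d⁴ configuration for Cr²⁺.
High-spin d⁴ fills as t₂g³ eg¹ with CFSE 3(−0.4) + 1(+0.6) = -0.6Δₒ = -19680 cm⁻¹.
For low-spin the configuration is t₂g⁴ eg⁰: orbital energy -1.6 × 32800 = -52480 cm⁻¹, and 1 additional pair relative to high-spin adds 22200 cm⁻¹, giving -30280 cm⁻¹.
E(LS) − E(HS) = -30280 − (-19680) = -10600 cm⁻¹.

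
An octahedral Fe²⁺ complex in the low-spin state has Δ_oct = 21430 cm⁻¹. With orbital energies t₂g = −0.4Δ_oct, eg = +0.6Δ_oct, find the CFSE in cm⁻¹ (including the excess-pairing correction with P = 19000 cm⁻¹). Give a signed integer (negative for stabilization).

-13432

Group 8 minus oxidation state +2 gives a d⁶ configuration for Fe²⁺.
Electron filling gives t₂g⁶ eg⁰.
The orbital stabilization is -2.4Δ_oct = -2.4 × 21430 = -51432 cm⁻¹.
High-spin d⁶ would be t₂g⁴ eg² with 1 pair; low-spin has 3, so 2 excess pairs cost +2P = +38000 cm⁻¹.
Net CFSE = -51432 + 38000 = -13432 cm⁻¹.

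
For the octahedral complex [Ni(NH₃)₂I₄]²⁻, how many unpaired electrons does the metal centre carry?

Ligand charges: 2×(+0) from NH₃ and 4×(-1) from I⁻ sum to -4; with overall charge -2, Ni is +2.
Ni is in group 10, so Ni²⁺ is d⁸ (10 − 2 = 8).
Configuration: t2g^6 e_g^2, giving 2 unpaired electrons.

2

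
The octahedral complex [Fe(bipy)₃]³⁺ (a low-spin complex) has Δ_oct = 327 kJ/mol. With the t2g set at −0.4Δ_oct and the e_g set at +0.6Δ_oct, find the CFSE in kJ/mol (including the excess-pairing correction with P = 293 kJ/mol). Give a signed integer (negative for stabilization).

bipy is neutral, so the +3 overall charge sits on Fe: oxidation state +3.
Fe³⁺: group 8, so d-count = 8 − 3 = 5.
Configuration: t2g^5 e_g^0.
CFSE(orbital) = 5×(-0.4Δ_oct) + 0×(0.6Δ_oct) = -2.0Δ_oct; with Δ_oct = 327 kJ/mol that is -654 kJ/mol.
Relative to high-spin t2g^3 e_g^2 (0 paired), the low-spin configuration has 2 additional pairs, contributing +2 × 293 = +586 kJ/mol.
Overall CFSE = -654 + 586 = -68 kJ/mol.

-68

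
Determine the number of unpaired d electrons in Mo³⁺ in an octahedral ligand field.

Mo is in group 6, so Mo³⁺ is d³ (6 − 3 = 3).
For octahedral d³ the high- and low-spin configurations coincide.
Configuration: t2g^3 e_g^0, giving 3 unpaired electrons.

3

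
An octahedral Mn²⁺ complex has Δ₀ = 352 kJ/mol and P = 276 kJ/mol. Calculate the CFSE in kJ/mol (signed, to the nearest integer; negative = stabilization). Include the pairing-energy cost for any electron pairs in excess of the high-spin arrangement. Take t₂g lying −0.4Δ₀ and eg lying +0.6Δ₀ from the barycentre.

-152

Mn sits in group 7; removing 2 electrons leaves Mn²⁺ with 7 − 2 = 5 d electrons.
Δ₀ > P, so pairing is preferred: the ground state is low-spin.
Configuration: t₂g⁵ eg⁰.
Orbital CFSE = -2.0Δ₀ = -2.0 × 352 = -704 kJ/mol.
Excess pairs vs high-spin: 2 − 0 = 2; pairing cost = +552 kJ/mol.
Net CFSE = -704 + 552 = -152 kJ/mol.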